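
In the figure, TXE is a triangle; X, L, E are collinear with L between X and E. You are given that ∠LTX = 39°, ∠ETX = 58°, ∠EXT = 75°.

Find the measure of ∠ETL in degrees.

1. ∠TEX = 47°  [△TXE]
2. ∠LXT = 75°  [L on ray XE]
3. ∠LET = 47°  [L on ray EX]
4. ∠TLX = 66°  [△TXL]
5. ∠ELT = 114°  [linear pair at L on XE]
6. ∠ETL = 19°  [△TLE]

∠ETL = 19°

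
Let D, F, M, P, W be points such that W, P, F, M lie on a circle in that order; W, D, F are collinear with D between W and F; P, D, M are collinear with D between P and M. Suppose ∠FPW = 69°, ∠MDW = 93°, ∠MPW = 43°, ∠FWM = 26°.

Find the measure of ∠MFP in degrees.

1. ∠PMW = 61°  [△WDM]
2. ∠MWP = 76°  [△WPM]
3. ∠MFP = 104°  [cyclic WPFM, opposite ∠W+∠F]

∠MFP = 104°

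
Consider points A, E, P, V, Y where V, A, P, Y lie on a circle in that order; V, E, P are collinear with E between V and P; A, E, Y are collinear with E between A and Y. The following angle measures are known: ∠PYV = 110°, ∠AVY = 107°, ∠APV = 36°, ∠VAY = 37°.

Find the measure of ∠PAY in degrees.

1. ∠PAV = 70°  [cyclic VAPY, opposite ∠A+∠Y]
2. ∠APY = 73°  [cyclic VAPY, opposite ∠V+∠P]
3. ∠AVP = 74°  [△VAP]
4. ∠AYP = 74°  [same arc AP]
5. ∠PAY = 33°  [△APY]

∠PAY = 33°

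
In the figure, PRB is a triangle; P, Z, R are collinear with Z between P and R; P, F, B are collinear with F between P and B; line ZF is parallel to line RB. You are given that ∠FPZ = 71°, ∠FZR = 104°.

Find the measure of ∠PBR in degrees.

∠PBR = 33°

1. ∠FZP = 76°  [linear pair at Z on PR]
2. ∠PFZ = 33°  [△PZF]
3. ∠PBR = 33°  [ZF∥RB, corresponding at F]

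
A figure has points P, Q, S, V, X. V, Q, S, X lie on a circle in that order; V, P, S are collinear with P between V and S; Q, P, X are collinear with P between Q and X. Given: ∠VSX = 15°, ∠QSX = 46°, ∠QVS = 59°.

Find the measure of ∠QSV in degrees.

∠QSV = 31°

1. ∠VQX = 15°  [same arc VX]
2. ∠QVX = 134°  [cyclic VQSX, opposite ∠V+∠S]
3. ∠QXV = 31°  [△VQX]
4. ∠QSV = 31°  [same arc VQ]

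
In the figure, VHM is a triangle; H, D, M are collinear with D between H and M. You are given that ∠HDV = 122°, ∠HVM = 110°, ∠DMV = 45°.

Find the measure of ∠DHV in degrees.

∠DHV = 25°

1. ∠HMV = 45°  [D on ray MH]
2. ∠MHV = 25°  [△VHM]
3. ∠DHV = 25°  [D on ray HM]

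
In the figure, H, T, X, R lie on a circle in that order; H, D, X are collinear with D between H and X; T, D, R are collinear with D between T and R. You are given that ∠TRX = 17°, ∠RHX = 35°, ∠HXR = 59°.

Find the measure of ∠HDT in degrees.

∠HDT = 104°

1. ∠THX = 17°  [same arc TX]
2. ∠HTR = 59°  [same arc HR]
3. ∠HDT = 104°  [△HDT]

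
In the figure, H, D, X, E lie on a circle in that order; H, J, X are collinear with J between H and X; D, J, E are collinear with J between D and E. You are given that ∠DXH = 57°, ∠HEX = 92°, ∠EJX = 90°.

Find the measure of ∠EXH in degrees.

∠EXH = 55°

1. ∠DEH = 57°  [same arc HD]
2. ∠EJH = 90°  [linear pair at J on HX]
3. ∠EHX = 33°  [△HJE]
4. ∠EXH = 55°  [△HXE]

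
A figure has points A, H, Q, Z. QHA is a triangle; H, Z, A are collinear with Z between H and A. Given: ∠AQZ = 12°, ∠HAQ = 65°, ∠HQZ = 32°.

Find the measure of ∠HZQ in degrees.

∠HZQ = 77°

1. ∠QAZ = 65°  [Z on ray AH]
2. ∠AZQ = 103°  [△QZA]
3. ∠HZQ = 77°  [linear pair at Z on HA]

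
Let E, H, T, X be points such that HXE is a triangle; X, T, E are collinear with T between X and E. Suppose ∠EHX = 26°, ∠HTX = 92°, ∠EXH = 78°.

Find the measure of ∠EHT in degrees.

∠EHT = 16°

1. ∠HEX = 76°  [△HXE]
2. ∠ETH = 88°  [linear pair at T on XE]
3. ∠HET = 76°  [T on ray EX]
4. ∠EHT = 16°  [△HTE]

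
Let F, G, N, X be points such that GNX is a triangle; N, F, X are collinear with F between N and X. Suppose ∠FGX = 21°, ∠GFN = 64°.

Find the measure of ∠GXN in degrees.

1. ∠GFX = 116°  [linear pair at F on NX]
2. ∠FXG = 43°  [△GFX]
3. ∠GXN = 43°  [F on ray XN]

∠GXN = 43°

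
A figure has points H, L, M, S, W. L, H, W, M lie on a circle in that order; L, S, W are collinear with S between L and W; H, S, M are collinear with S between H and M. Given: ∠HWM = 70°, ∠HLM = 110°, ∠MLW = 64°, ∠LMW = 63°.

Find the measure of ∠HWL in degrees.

∠HWL = 17°

1. ∠MHW = 64°  [same arc WM]
2. ∠LHW = 117°  [cyclic LHWM, opposite ∠H+∠M]
3. ∠HMW = 46°  [△HWM]
4. ∠HLW = 46°  [same arc HW]
5. ∠HWL = 17°  [△LHW]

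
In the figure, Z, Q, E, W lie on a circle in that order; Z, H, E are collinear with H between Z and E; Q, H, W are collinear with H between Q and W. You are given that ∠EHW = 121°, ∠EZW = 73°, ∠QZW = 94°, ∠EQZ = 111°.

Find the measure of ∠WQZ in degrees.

∠WQZ = 38°

1. ∠WHZ = 59°  [linear pair at H on ZE]
2. ∠QWZ = 48°  [△ZHW]
3. ∠WQZ = 38°  [△ZQW]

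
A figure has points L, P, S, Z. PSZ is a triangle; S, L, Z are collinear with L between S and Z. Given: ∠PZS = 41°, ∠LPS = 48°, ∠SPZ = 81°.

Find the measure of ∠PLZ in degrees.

∠PLZ = 106°

1. ∠PSZ = 58°  [△PSZ]
2. ∠LSP = 58°  [L on ray SZ]
3. ∠PLS = 74°  [△PSL]
4. ∠PLZ = 106°  [linear pair at L on SZ]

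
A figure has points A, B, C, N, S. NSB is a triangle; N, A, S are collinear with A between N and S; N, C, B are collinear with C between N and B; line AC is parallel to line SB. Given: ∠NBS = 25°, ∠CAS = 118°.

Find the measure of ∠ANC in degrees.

1. ∠ACN = 25°  [AC∥SB, corresponding at C]
2. ∠CAN = 62°  [linear pair at A on NS]
3. ∠ANC = 93°  [△NAC]

∠ANC = 93°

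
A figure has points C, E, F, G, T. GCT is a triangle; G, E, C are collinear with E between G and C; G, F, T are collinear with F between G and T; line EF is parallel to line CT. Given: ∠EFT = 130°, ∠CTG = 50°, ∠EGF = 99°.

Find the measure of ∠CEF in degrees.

∠CEF = 149°

1. ∠EFG = 50°  [linear pair at F on GT]
2. ∠FEG = 31°  [△GEF]
3. ∠CEF = 149°  [linear pair at E on GC]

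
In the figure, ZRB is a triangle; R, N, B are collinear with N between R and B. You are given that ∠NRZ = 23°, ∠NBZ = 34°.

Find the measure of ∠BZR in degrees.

1. ∠BRZ = 23°  [N on ray RB]
2. ∠RBZ = 34°  [N on ray BR]
3. ∠BZR = 123°  [△ZRB]

∠BZR = 123°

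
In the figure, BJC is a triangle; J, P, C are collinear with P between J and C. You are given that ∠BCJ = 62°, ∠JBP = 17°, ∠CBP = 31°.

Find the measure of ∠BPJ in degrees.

∠BPJ = 93°

1. ∠BCP = 62°  [P on ray CJ]
2. ∠BPC = 87°  [△BPC]
3. ∠BPJ = 93°  [linear pair at P on JC]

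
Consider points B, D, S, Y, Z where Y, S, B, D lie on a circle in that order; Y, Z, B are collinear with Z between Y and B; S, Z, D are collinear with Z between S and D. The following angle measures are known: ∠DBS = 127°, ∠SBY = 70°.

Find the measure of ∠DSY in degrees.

1. ∠DYS = 53°  [cyclic YSBD, opposite ∠Y+∠B]
2. ∠SDY = 70°  [same arc YS]
3. ∠DSY = 57°  [△YSD]

∠DSY = 57°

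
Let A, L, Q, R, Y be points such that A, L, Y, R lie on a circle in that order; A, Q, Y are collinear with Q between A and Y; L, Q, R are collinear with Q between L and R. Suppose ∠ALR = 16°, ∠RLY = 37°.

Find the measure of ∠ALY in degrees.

∠ALY = 53°

1. ∠AYR = 16°  [same arc AR]
2. ∠RAY = 37°  [same arc YR]
3. ∠ARY = 127°  [△AYR]
4. ∠ALY = 53°  [cyclic ALYR, opposite ∠L+∠R]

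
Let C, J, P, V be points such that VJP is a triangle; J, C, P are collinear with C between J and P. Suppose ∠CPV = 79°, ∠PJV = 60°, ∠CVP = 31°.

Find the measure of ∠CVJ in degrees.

∠CVJ = 10°

1. ∠PCV = 70°  [△VCP]
2. ∠CJV = 60°  [C on ray JP]
3. ∠JCV = 110°  [linear pair at C on JP]
4. ∠CVJ = 10°  [△VJC]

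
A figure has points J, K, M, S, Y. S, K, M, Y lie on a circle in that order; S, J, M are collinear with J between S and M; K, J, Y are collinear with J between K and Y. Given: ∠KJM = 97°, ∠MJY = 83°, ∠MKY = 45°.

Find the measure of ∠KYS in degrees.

∠KYS = 38°

1. ∠SJY = 97°  [vertical angles at J]
2. ∠MSY = 45°  [same arc MY]
3. ∠KYS = 38°  [△SJY]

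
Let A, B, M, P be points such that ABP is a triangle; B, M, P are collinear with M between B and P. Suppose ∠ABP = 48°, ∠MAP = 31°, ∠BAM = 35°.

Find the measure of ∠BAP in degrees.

1. ∠ABM = 48°  [M on ray BP]
2. ∠AMB = 97°  [△ABM]
3. ∠AMP = 83°  [linear pair at M on BP]
4. ∠APM = 66°  [△AMP]
5. ∠APB = 66°  [M on ray PB]
6. ∠BAP = 66°  [△ABP]

∠BAP = 66°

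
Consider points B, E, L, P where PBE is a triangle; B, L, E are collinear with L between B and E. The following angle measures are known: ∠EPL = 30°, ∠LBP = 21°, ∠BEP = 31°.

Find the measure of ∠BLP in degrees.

1. ∠LEP = 31°  [L on ray EB]
2. ∠ELP = 119°  [△PLE]
3. ∠BLP = 61°  [linear pair at L on BE]

∠BLP = 61°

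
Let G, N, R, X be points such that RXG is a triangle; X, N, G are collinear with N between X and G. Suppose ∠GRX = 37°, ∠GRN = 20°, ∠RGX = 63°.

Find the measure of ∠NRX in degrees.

1. ∠GXR = 80°  [△RXG]
2. ∠NGR = 63°  [N on ray GX]
3. ∠NXR = 80°  [N on ray XG]
4. ∠GNR = 97°  [△RNG]
5. ∠RNX = 83°  [linear pair at N on XG]
6. ∠NRX = 17°  [△RXN]

∠NRX = 17°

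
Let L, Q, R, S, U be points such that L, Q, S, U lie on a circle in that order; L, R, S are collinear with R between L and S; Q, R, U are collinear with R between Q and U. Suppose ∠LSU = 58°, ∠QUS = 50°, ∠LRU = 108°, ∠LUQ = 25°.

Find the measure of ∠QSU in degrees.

∠QSU = 83°

1. ∠LQU = 58°  [same arc LU]
2. ∠QLU = 97°  [△LQU]
3. ∠QSU = 83°  [cyclic LQSU, opposite ∠L+∠S]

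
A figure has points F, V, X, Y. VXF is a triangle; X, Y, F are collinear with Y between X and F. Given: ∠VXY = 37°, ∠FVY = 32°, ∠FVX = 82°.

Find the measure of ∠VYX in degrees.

∠VYX = 93°

1. ∠FXV = 37°  [Y on ray XF]
2. ∠VFX = 61°  [△VXF]
3. ∠VFY = 61°  [Y on ray FX]
4. ∠FYV = 87°  [△VYF]
5. ∠VYX = 93°  [linear pair at Y on XF]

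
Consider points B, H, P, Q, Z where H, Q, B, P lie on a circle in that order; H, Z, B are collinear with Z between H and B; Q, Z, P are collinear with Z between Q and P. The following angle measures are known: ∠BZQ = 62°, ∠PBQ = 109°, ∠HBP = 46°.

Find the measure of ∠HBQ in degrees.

∠HBQ = 63°

1. ∠PHQ = 71°  [cyclic HQBP, opposite ∠H+∠B]
2. ∠HQP = 46°  [same arc HP]
3. ∠HPQ = 63°  [△HQP]
4. ∠HBQ = 63°  [same arc HQ]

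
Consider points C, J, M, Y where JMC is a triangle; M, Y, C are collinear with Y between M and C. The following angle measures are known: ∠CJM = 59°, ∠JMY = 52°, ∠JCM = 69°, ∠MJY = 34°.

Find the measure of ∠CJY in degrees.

∠CJY = 25°

1. ∠JYM = 94°  [△JMY]
2. ∠JCY = 69°  [Y on ray CM]
3. ∠CYJ = 86°  [linear pair at Y on MC]
4. ∠CJY = 25°  [△JYC]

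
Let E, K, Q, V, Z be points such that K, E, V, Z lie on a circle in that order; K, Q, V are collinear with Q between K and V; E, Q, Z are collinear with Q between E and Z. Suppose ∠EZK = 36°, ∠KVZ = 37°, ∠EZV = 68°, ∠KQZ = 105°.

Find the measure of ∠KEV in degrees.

∠KEV = 76°

1. ∠EVK = 36°  [same arc KE]
2. ∠EKV = 68°  [same arc EV]
3. ∠KEV = 76°  [△KEV]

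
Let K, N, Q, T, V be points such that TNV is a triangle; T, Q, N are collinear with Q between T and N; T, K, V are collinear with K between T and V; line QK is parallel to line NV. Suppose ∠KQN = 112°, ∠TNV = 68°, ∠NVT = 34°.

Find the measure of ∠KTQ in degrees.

∠KTQ = 78°

1. ∠KQT = 68°  [linear pair at Q on TN]
2. ∠QKT = 34°  [QK∥NV, corresponding at K]
3. ∠KTQ = 78°  [△TQK]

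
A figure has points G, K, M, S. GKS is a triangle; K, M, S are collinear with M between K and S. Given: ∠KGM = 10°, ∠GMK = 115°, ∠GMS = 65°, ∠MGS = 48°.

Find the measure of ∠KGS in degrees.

1. ∠GKM = 55°  [△GKM]
2. ∠GSM = 67°  [△GMS]
3. ∠GKS = 55°  [M on ray KS]
4. ∠GSK = 67°  [M on ray SK]
5. ∠KGS = 58°  [△GKS]

∠KGS = 58°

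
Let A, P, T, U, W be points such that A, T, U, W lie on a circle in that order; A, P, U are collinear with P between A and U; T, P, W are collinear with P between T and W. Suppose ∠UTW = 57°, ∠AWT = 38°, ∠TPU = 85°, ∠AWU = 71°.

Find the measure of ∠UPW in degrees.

1. ∠UAW = 57°  [same arc UW]
2. ∠APW = 85°  [△APW]
3. ∠UPW = 95°  [linear pair at P on AU]

∠UPW = 95°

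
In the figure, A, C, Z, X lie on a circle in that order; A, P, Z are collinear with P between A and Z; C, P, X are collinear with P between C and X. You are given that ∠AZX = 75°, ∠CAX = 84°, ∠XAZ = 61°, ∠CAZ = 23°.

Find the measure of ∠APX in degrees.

∠APX = 98°

1. ∠ACX = 75°  [same arc AX]
2. ∠AXC = 21°  [△ACX]
3. ∠APX = 98°  [△APX]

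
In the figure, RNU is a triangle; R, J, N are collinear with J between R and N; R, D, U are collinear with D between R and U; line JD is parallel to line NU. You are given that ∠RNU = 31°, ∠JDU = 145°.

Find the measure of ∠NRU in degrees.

1. ∠DJR = 31°  [JD∥NU, corresponding at J]
2. ∠JDR = 35°  [linear pair at D on RU]
3. ∠DRJ = 114°  [△RJD]
4. ∠NRU = 114°  [J on RN, D on RU]

∠NRU = 114°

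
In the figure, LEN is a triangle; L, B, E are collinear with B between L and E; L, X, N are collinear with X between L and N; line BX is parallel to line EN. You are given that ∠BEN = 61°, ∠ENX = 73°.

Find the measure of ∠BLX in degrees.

1. ∠LEN = 61°  [B on ray EL]
2. ∠ENL = 73°  [X on ray NL]
3. ∠ELN = 46°  [△LEN]
4. ∠BLX = 46°  [B on LE, X on LN]

∠BLX = 46°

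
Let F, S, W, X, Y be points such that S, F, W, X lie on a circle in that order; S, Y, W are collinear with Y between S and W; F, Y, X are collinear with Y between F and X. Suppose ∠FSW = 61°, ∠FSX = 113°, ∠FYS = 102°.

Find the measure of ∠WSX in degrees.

1. ∠FXW = 61°  [same arc FW]
2. ∠FWX = 67°  [cyclic SFWX, opposite ∠S+∠W]
3. ∠WFX = 52°  [△FWX]
4. ∠WSX = 52°  [same arc WX]

∠WSX = 52°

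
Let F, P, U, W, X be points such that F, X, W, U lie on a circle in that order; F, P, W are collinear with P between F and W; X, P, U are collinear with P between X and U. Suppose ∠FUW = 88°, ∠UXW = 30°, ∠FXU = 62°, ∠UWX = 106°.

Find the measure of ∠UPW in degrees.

∠UPW = 74°

1. ∠WUX = 44°  [△XWU]
2. ∠FWU = 62°  [same arc FU]
3. ∠UPW = 74°  [△WPU]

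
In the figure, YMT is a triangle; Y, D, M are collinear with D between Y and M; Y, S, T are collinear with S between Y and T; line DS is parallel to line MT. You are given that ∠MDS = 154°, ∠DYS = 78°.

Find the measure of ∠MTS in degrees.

1. ∠SDY = 26°  [linear pair at D on YM]
2. ∠DSY = 76°  [△YDS]
3. ∠DST = 104°  [linear pair at S on YT]
4. ∠MTS = 76°  [DS∥MT, co-interior at T–S]

∠MTS = 76°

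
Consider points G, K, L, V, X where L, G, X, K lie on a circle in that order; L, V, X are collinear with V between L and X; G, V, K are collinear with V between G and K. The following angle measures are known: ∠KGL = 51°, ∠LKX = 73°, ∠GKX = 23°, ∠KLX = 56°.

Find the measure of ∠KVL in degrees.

1. ∠KXL = 51°  [same arc LK]
2. ∠KVX = 106°  [△XVK]
3. ∠KVL = 74°  [linear pair at V on LX]

∠KVL = 74°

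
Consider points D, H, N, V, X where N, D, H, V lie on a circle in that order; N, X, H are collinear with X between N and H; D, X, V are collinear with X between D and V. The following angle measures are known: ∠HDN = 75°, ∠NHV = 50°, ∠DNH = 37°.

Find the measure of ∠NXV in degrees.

∠NXV = 87°

1. ∠HVN = 105°  [cyclic NDHV, opposite ∠D+∠V]
2. ∠DHN = 68°  [△NDH]
3. ∠HNV = 25°  [△NHV]
4. ∠DVN = 68°  [same arc ND]
5. ∠NXV = 87°  [△NXV]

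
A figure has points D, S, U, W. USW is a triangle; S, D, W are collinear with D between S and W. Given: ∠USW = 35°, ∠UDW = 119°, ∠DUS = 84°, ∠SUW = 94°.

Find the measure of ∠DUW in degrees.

∠DUW = 10°

1. ∠SWU = 51°  [△USW]
2. ∠DWU = 51°  [D on ray WS]
3. ∠DUW = 10°  [△UDW]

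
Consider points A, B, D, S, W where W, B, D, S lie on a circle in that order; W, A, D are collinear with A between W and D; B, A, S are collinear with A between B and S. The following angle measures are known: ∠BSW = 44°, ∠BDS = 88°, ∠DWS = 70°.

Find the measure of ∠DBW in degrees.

∠DBW = 114°

1. ∠BDW = 44°  [same arc WB]
2. ∠BWS = 92°  [cyclic WBDS, opposite ∠W+∠D]
3. ∠DBS = 70°  [same arc DS]
4. ∠BAD = 66°  [△BAD]
5. ∠SBW = 44°  [△WBS]
6. ∠BAW = 114°  [linear pair at A on WD]
7. ∠BWD = 22°  [△WAB]
8. ∠DBW = 114°  [△WBD]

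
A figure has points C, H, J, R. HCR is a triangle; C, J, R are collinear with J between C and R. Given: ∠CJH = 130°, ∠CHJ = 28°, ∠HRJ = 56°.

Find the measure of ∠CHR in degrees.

1. ∠HCJ = 22°  [△HCJ]
2. ∠CRH = 56°  [J on ray RC]
3. ∠HCR = 22°  [J on ray CR]
4. ∠CHR = 102°  [△HCR]

∠CHR = 102°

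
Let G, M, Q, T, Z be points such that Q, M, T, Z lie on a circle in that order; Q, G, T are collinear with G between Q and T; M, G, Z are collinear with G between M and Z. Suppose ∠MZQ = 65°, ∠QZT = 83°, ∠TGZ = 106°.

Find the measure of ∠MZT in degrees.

1. ∠MTQ = 65°  [same arc QM]
2. ∠QMT = 97°  [cyclic QMTZ, opposite ∠M+∠Z]
3. ∠MQT = 18°  [△QMT]
4. ∠MZT = 18°  [same arc MT]

∠MZT = 18°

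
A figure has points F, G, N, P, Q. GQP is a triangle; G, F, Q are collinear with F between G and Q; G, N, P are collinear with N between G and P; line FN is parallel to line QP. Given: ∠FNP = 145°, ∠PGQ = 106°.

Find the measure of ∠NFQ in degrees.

1. ∠FNG = 35°  [linear pair at N on GP]
2. ∠FGN = 106°  [F on GQ, N on GP]
3. ∠GFN = 39°  [△GFN]
4. ∠NFQ = 141°  [linear pair at F on GQ]

∠NFQ = 141°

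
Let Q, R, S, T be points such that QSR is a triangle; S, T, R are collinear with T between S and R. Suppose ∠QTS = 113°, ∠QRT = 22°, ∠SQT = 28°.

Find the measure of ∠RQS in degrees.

1. ∠QST = 39°  [△QST]
2. ∠QRS = 22°  [T on ray RS]
3. ∠QSR = 39°  [T on ray SR]
4. ∠RQS = 119°  [△QSR]

∠RQS = 119°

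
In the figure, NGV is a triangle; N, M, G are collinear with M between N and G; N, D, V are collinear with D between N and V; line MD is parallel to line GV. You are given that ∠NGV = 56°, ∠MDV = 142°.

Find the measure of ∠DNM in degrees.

∠DNM = 86°

1. ∠DMN = 56°  [MD∥GV, corresponding at M]
2. ∠MDN = 38°  [linear pair at D on NV]
3. ∠DNM = 86°  [△NMD]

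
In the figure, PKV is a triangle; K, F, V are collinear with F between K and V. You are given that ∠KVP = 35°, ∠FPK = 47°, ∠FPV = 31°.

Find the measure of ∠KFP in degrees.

1. ∠FVP = 35°  [F on ray VK]
2. ∠PFV = 114°  [△PFV]
3. ∠KFP = 66°  [linear pair at F on KV]

∠KFP = 66°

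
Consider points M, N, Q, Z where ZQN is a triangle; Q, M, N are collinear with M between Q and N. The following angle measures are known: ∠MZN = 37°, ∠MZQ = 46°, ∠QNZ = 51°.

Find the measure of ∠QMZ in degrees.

1. ∠MNZ = 51°  [M on ray NQ]
2. ∠NMZ = 92°  [△ZMN]
3. ∠QMZ = 88°  [linear pair at M on QN]

∠QMZ = 88°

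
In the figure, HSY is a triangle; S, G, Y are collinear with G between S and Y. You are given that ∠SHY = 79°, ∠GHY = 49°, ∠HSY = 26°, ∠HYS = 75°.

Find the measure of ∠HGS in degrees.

1. ∠GYH = 75°  [G on ray YS]
2. ∠HGY = 56°  [△HGY]
3. ∠HGS = 124°  [linear pair at G on SY]

∠HGS = 124°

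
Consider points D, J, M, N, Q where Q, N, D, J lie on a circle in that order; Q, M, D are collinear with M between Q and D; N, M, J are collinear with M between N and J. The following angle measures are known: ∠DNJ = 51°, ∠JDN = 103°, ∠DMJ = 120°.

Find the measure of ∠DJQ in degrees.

∠DJQ = 95°

1. ∠DQJ = 51°  [same arc DJ]
2. ∠DJN = 26°  [△NDJ]
3. ∠JDQ = 34°  [△DMJ]
4. ∠DJQ = 95°  [△QDJ]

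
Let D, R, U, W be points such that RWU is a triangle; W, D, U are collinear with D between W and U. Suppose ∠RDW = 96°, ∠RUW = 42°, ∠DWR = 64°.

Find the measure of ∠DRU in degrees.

∠DRU = 54°

1. ∠RDU = 84°  [linear pair at D on WU]
2. ∠DUR = 42°  [D on ray UW]
3. ∠DRU = 54°  [△RDU]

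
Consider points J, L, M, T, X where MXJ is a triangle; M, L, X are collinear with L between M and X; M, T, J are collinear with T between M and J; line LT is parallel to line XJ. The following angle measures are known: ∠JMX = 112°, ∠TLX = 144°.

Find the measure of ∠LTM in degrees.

1. ∠LMT = 112°  [L on MX, T on MJ]
2. ∠MLT = 36°  [linear pair at L on MX]
3. ∠LTM = 32°  [△MLT]

∠LTM = 32°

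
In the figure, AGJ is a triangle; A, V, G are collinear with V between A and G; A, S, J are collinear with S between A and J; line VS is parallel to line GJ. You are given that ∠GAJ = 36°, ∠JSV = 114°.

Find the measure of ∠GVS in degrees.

∠GVS = 102°

1. ∠SAV = 36°  [V on AG, S on AJ]
2. ∠ASV = 66°  [linear pair at S on AJ]
3. ∠AVS = 78°  [△AVS]
4. ∠GVS = 102°  [linear pair at V on AG]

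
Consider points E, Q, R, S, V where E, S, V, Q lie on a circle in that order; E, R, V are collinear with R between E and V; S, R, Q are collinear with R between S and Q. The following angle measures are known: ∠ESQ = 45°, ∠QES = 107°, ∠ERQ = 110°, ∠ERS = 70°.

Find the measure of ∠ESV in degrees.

∠ESV = 87°

1. ∠EQS = 28°  [△ESQ]
2. ∠SEV = 65°  [△ERS]
3. ∠EVS = 28°  [same arc ES]
4. ∠ESV = 87°  [△ESV]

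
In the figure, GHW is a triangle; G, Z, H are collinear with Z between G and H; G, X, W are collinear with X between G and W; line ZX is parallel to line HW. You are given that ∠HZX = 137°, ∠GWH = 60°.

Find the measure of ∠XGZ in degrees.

∠XGZ = 77°

1. ∠GZX = 43°  [linear pair at Z on GH]
2. ∠GXZ = 60°  [ZX∥HW, corresponding at X]
3. ∠XGZ = 77°  [△GZX]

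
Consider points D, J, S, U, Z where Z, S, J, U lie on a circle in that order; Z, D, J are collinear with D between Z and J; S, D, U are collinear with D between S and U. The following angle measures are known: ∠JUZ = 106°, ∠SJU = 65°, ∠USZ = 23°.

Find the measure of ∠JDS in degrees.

∠JDS = 87°

1. ∠SZU = 115°  [cyclic ZSJU, opposite ∠Z+∠J]
2. ∠UJZ = 23°  [same arc ZU]
3. ∠SUZ = 42°  [△ZSU]
4. ∠JZU = 51°  [△ZJU]
5. ∠SJZ = 42°  [same arc ZS]
6. ∠JSU = 51°  [same arc JU]
7. ∠JDS = 87°  [△SDJ]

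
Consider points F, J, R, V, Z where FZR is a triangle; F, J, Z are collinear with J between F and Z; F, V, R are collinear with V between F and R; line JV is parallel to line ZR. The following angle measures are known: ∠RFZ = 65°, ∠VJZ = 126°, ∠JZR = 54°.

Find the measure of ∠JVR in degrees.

1. ∠JFV = 65°  [J on FZ, V on FR]
2. ∠FJV = 54°  [linear pair at J on FZ]
3. ∠FVJ = 61°  [△FJV]
4. ∠JVR = 119°  [linear pair at V on FR]

∠JVR = 119°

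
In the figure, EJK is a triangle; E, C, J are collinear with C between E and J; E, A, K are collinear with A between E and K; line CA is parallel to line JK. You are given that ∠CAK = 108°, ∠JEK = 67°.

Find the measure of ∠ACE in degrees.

∠ACE = 41°

1. ∠CAE = 72°  [linear pair at A on EK]
2. ∠AEC = 67°  [C on EJ, A on EK]
3. ∠ACE = 41°  [△ECA]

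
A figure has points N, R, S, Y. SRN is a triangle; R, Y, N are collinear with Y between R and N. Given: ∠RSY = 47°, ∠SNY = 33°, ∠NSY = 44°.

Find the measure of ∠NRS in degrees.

1. ∠NYS = 103°  [△SYN]
2. ∠RYS = 77°  [linear pair at Y on RN]
3. ∠SRY = 56°  [△SRY]
4. ∠NRS = 56°  [Y on ray RN]

∠NRS = 56°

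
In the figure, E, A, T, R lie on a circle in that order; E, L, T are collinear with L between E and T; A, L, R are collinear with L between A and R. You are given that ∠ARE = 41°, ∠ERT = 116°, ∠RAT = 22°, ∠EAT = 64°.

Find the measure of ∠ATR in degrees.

1. ∠ATE = 41°  [same arc EA]
2. ∠AET = 75°  [△EAT]
3. ∠ART = 75°  [same arc AT]
4. ∠ATR = 83°  [△ATR]

∠ATR = 83°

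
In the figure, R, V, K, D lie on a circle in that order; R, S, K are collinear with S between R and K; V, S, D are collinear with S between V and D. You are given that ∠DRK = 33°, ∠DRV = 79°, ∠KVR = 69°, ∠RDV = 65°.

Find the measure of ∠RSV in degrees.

∠RSV = 98°

1. ∠DVK = 33°  [same arc KD]
2. ∠RKV = 65°  [same arc RV]
3. ∠KSV = 82°  [△VSK]
4. ∠RSV = 98°  [linear pair at S on RK]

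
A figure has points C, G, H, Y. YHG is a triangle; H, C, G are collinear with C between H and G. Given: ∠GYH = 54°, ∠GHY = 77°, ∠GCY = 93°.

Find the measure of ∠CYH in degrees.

1. ∠CHY = 77°  [C on ray HG]
2. ∠HCY = 87°  [linear pair at C on HG]
3. ∠CYH = 16°  [△YHC]

∠CYH = 16°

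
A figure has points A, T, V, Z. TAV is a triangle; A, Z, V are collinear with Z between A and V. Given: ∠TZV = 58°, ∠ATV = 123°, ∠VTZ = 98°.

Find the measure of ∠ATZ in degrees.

∠ATZ = 25°

1. ∠TVZ = 24°  [△TZV]
2. ∠AZT = 122°  [linear pair at Z on AV]
3. ∠AVT = 24°  [Z on ray VA]
4. ∠TAV = 33°  [△TAV]
5. ∠TAZ = 33°  [Z on ray AV]
6. ∠ATZ = 25°  [△TAZ]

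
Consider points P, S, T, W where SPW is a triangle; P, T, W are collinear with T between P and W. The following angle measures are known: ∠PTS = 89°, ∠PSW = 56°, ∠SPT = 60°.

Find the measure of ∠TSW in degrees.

∠TSW = 25°

1. ∠STW = 91°  [linear pair at T on PW]
2. ∠SPW = 60°  [T on ray PW]
3. ∠PWS = 64°  [△SPW]
4. ∠SWT = 64°  [T on ray WP]
5. ∠TSW = 25°  [△STW]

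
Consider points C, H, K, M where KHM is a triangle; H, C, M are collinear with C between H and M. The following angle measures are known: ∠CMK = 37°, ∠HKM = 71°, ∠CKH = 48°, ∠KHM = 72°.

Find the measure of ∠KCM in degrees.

∠KCM = 120°

1. ∠CHK = 72°  [C on ray HM]
2. ∠HCK = 60°  [△KHC]
3. ∠KCM = 120°  [linear pair at C on HM]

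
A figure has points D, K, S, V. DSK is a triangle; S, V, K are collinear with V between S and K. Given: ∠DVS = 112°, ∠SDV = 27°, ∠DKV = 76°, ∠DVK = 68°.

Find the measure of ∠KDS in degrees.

1. ∠DSV = 41°  [△DSV]
2. ∠DKS = 76°  [V on ray KS]
3. ∠DSK = 41°  [V on ray SK]
4. ∠KDS = 63°  [△DSK]

∠KDS = 63°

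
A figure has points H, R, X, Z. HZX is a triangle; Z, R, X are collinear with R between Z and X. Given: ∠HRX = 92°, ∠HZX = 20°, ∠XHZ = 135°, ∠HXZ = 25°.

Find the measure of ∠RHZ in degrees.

∠RHZ = 72°

1. ∠HRZ = 88°  [linear pair at R on ZX]
2. ∠HZR = 20°  [R on ray ZX]
3. ∠RHZ = 72°  [△HZR]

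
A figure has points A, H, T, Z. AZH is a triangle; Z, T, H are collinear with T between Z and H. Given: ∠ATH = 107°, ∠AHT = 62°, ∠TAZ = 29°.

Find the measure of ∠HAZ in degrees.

1. ∠ATZ = 73°  [linear pair at T on ZH]
2. ∠AHZ = 62°  [T on ray HZ]
3. ∠AZT = 78°  [△AZT]
4. ∠AZH = 78°  [T on ray ZH]
5. ∠HAZ = 40°  [△AZH]

∠HAZ = 40°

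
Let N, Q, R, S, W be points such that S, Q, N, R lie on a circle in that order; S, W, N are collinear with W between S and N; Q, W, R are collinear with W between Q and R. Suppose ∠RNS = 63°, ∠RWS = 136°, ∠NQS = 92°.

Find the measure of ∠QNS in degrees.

∠QNS = 15°

1. ∠RQS = 63°  [same arc SR]
2. ∠NWQ = 136°  [vertical angles at W]
3. ∠QWS = 44°  [linear pair at W on SN]
4. ∠NSQ = 73°  [△SWQ]
5. ∠QNS = 15°  [△SQN]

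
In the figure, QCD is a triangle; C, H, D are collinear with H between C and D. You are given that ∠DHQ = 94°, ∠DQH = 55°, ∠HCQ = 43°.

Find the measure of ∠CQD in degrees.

∠CQD = 106°

1. ∠HDQ = 31°  [△QHD]
2. ∠DCQ = 43°  [H on ray CD]
3. ∠CDQ = 31°  [H on ray DC]
4. ∠CQD = 106°  [△QCD]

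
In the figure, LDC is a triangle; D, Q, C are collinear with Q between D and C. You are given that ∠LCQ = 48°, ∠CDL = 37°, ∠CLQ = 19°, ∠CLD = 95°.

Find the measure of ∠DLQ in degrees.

∠DLQ = 76°

1. ∠CQL = 113°  [△LQC]
2. ∠LDQ = 37°  [Q on ray DC]
3. ∠DQL = 67°  [linear pair at Q on DC]
4. ∠DLQ = 76°  [△LDQ]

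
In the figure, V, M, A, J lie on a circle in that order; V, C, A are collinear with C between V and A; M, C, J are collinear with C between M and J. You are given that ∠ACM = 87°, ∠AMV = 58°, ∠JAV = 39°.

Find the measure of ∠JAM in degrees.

∠JAM = 113°

1. ∠JCV = 87°  [vertical angles at C]
2. ∠AJV = 122°  [cyclic VMAJ, opposite ∠M+∠J]
3. ∠JMV = 39°  [same arc VJ]
4. ∠AVJ = 19°  [△VAJ]
5. ∠MJV = 74°  [△VCJ]
6. ∠JVM = 67°  [△VMJ]
7. ∠JAM = 113°  [cyclic VMAJ, opposite ∠V+∠A]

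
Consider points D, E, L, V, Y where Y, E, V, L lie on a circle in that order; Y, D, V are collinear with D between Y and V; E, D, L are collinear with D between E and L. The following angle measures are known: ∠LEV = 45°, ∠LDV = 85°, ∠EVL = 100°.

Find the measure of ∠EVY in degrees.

∠EVY = 40°

1. ∠LYV = 45°  [same arc VL]
2. ∠LDY = 95°  [linear pair at D on YV]
3. ∠ELY = 40°  [△YDL]
4. ∠EVY = 40°  [same arc YE]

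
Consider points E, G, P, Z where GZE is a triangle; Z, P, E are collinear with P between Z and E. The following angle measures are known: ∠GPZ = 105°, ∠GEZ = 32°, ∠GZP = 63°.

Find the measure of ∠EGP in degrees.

1. ∠EPG = 75°  [linear pair at P on ZE]
2. ∠GEP = 32°  [P on ray EZ]
3. ∠EGP = 73°  [△GPE]

∠EGP = 73°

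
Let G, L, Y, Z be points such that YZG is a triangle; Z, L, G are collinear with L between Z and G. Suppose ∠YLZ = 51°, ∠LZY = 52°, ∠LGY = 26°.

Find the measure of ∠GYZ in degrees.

∠GYZ = 102°

1. ∠GZY = 52°  [L on ray ZG]
2. ∠YGZ = 26°  [L on ray GZ]
3. ∠GYZ = 102°  [△YZG]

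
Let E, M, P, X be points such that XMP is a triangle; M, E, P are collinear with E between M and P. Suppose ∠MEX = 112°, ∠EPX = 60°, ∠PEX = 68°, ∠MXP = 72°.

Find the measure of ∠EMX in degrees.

∠EMX = 48°

1. ∠MPX = 60°  [E on ray PM]
2. ∠PMX = 48°  [△XMP]
3. ∠EMX = 48°  [E on ray MP]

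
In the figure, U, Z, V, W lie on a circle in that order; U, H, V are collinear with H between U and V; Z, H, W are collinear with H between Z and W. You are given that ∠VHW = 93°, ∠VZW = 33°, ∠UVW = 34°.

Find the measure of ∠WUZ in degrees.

1. ∠VWZ = 53°  [△VHW]
2. ∠WVZ = 94°  [△ZVW]
3. ∠WUZ = 86°  [cyclic UZVW, opposite ∠U+∠V]

∠WUZ = 86°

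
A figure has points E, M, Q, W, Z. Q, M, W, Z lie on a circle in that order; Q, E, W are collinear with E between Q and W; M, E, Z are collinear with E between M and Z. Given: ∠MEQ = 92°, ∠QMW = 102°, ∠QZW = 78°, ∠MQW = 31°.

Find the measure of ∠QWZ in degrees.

1. ∠WEZ = 92°  [vertical angles at E]
2. ∠MZW = 31°  [same arc MW]
3. ∠QWZ = 57°  [△WEZ]

∠QWZ = 57°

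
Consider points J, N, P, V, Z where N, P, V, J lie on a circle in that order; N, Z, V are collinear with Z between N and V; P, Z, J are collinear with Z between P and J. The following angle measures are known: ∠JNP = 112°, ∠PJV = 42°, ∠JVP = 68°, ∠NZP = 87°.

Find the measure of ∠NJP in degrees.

1. ∠PNV = 42°  [same arc PV]
2. ∠JPN = 51°  [△NZP]
3. ∠NJP = 17°  [△NPJ]

∠NJP = 17°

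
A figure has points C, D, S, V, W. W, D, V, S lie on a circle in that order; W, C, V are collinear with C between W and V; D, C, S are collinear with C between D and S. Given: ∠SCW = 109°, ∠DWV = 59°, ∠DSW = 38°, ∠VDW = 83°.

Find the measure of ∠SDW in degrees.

1. ∠DCV = 109°  [vertical angles at C]
2. ∠DCW = 71°  [linear pair at C on WV]
3. ∠SDW = 50°  [△WCD]

∠SDW = 50°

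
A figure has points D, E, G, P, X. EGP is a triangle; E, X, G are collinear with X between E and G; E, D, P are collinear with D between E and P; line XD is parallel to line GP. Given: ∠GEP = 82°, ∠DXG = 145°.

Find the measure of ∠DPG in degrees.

∠DPG = 63°

1. ∠DEX = 82°  [X on EG, D on EP]
2. ∠DXE = 35°  [linear pair at X on EG]
3. ∠EDX = 63°  [△EXD]
4. ∠PDX = 117°  [linear pair at D on EP]
5. ∠DPG = 63°  [XD∥GP, co-interior at P–D]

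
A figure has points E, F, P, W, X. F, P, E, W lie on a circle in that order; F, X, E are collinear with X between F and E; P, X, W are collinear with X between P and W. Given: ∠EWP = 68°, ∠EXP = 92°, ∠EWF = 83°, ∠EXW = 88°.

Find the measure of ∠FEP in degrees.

1. ∠EFP = 68°  [same arc PE]
2. ∠EPF = 97°  [cyclic FPEW, opposite ∠P+∠W]
3. ∠FEP = 15°  [△FPE]

∠FEP = 15°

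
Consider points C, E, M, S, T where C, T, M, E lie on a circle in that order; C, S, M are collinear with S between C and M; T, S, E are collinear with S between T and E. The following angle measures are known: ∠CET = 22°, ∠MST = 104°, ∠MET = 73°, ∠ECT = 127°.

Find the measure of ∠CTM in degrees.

∠CTM = 85°

1. ∠CMT = 22°  [same arc CT]
2. ∠MCT = 73°  [same arc TM]
3. ∠CTM = 85°  [△CTM]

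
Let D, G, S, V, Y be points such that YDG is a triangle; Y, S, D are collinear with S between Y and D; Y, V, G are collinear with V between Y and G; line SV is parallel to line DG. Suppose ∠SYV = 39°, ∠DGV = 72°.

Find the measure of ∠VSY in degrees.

∠VSY = 69°

1. ∠DYG = 39°  [S on YD, V on YG]
2. ∠DGY = 72°  [V on ray GY]
3. ∠GDY = 69°  [△YDG]
4. ∠VSY = 69°  [SV∥DG, corresponding at S]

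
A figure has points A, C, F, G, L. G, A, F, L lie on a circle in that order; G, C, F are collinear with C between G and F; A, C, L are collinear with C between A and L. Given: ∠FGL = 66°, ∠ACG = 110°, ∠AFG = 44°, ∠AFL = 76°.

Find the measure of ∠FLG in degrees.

∠FLG = 82°

1. ∠FAL = 66°  [same arc FL]
2. ∠FCL = 110°  [vertical angles at C]
3. ∠ALF = 38°  [△AFL]
4. ∠GFL = 32°  [△FCL]
5. ∠FLG = 82°  [△GFL]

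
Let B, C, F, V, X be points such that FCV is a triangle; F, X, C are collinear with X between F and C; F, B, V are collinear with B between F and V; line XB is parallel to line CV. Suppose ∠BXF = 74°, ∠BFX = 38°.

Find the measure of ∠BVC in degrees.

1. ∠FBX = 68°  [△FXB]
2. ∠VBX = 112°  [linear pair at B on FV]
3. ∠BVC = 68°  [XB∥CV, co-interior at V–B]

∠BVC = 68°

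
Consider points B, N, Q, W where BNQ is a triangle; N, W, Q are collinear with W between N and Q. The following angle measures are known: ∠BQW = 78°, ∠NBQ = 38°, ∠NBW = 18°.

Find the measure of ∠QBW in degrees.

∠QBW = 20°

1. ∠BQN = 78°  [W on ray QN]
2. ∠BNQ = 64°  [△BNQ]
3. ∠BNW = 64°  [W on ray NQ]
4. ∠BWN = 98°  [△BNW]
5. ∠BWQ = 82°  [linear pair at W on NQ]
6. ∠QBW = 20°  [△BWQ]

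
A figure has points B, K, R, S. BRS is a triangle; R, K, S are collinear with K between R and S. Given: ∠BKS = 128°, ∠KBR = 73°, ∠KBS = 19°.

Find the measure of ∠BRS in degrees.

∠BRS = 55°

1. ∠BKR = 52°  [linear pair at K on RS]
2. ∠BRK = 55°  [△BRK]
3. ∠BRS = 55°  [K on ray RS]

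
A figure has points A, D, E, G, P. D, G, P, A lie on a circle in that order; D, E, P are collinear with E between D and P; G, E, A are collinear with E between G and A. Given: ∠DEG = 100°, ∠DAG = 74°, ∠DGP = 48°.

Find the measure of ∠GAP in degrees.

∠GAP = 58°

1. ∠DPG = 74°  [same arc DG]
2. ∠GDP = 58°  [△DGP]
3. ∠GAP = 58°  [same arc GP]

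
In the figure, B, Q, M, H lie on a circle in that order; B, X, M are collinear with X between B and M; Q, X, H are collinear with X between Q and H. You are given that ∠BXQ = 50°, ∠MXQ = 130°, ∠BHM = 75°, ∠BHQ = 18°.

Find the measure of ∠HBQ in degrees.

1. ∠BQM = 105°  [cyclic BQMH, opposite ∠Q+∠H]
2. ∠BMQ = 18°  [same arc BQ]
3. ∠MBQ = 57°  [△BQM]
4. ∠BQH = 73°  [△BXQ]
5. ∠HBQ = 89°  [△BQH]

∠HBQ = 89°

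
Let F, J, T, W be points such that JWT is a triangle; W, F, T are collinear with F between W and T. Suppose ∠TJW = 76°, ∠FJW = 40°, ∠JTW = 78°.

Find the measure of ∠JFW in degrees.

∠JFW = 114°

1. ∠JWT = 26°  [△JWT]
2. ∠FWJ = 26°  [F on ray WT]
3. ∠JFW = 114°  [△JWF]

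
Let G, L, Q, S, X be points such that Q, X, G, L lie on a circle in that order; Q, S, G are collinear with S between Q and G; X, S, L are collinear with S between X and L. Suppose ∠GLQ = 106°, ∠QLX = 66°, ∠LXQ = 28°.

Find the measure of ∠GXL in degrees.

∠GXL = 46°

1. ∠GXQ = 74°  [cyclic QXGL, opposite ∠X+∠L]
2. ∠QGX = 66°  [same arc QX]
3. ∠LQX = 86°  [△QXL]
4. ∠GQX = 40°  [△QXG]
5. ∠LGX = 94°  [cyclic QXGL, opposite ∠Q+∠G]
6. ∠GLX = 40°  [same arc XG]
7. ∠GXL = 46°  [△XGL]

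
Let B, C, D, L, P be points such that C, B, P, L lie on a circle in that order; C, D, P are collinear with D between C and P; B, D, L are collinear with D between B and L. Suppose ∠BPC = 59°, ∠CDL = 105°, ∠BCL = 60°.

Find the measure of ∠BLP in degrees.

∠BLP = 44°

1. ∠BDP = 105°  [vertical angles at D]
2. ∠BPL = 120°  [cyclic CBPL, opposite ∠C+∠P]
3. ∠LBP = 16°  [△BDP]
4. ∠BLP = 44°  [△BPL]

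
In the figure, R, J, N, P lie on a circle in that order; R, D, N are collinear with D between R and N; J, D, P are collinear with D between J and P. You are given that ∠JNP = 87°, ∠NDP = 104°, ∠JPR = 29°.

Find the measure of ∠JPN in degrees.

1. ∠JRP = 93°  [cyclic RJNP, opposite ∠R+∠N]
2. ∠JDR = 104°  [vertical angles at D]
3. ∠PJR = 58°  [△RJP]
4. ∠JRN = 18°  [△RDJ]
5. ∠JPN = 18°  [same arc JN]

∠JPN = 18°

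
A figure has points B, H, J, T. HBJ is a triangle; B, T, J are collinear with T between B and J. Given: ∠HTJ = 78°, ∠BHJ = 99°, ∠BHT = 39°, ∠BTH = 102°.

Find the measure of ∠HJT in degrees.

∠HJT = 42°

1. ∠HBT = 39°  [△HBT]
2. ∠HBJ = 39°  [T on ray BJ]
3. ∠BJH = 42°  [△HBJ]
4. ∠HJT = 42°  [T on ray JB]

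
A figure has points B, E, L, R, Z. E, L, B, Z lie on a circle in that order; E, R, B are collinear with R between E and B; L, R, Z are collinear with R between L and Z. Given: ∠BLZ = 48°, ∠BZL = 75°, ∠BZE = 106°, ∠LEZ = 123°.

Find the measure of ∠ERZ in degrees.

1. ∠BEZ = 48°  [same arc BZ]
2. ∠EBZ = 26°  [△EBZ]
3. ∠BRZ = 79°  [△BRZ]
4. ∠ERZ = 101°  [linear pair at R on EB]

∠ERZ = 101°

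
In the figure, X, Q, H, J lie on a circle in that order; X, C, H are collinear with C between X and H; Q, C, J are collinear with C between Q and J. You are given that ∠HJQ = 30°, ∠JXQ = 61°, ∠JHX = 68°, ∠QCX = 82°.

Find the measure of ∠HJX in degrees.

∠HJX = 81°

1. ∠HCJ = 82°  [△HCJ]
2. ∠JQX = 68°  [same arc XJ]
3. ∠JCX = 98°  [linear pair at C on XH]
4. ∠QJX = 51°  [△XQJ]
5. ∠HXJ = 31°  [△XCJ]
6. ∠HJX = 81°  [△XHJ]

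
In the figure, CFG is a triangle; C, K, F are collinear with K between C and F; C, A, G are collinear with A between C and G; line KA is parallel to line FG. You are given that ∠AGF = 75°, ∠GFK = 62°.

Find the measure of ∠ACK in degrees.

1. ∠CGF = 75°  [A on ray GC]
2. ∠CFG = 62°  [K on ray FC]
3. ∠FCG = 43°  [△CFG]
4. ∠ACK = 43°  [K on CF, A on CG]

∠ACK = 43°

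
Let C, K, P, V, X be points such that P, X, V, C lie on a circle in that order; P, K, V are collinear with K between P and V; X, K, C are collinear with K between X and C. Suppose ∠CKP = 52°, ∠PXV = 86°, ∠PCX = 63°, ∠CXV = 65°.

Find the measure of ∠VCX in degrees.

1. ∠CKV = 128°  [linear pair at K on PV]
2. ∠CPV = 65°  [△PKC]
3. ∠PCV = 94°  [cyclic PXVC, opposite ∠X+∠C]
4. ∠CVP = 21°  [△PVC]
5. ∠VCX = 31°  [△VKC]

∠VCX = 31°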